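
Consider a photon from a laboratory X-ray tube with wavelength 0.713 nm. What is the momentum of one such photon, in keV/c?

1.74 keV/c

Take h = 6.62607015·10^-34 J·s, c = 2.99792458·10^8 m/s, 1 eV = 1.602176634·10^-19 J.
Convert to SI: λ = 0.713 nm = 7.13·10^-10 m.
The photon relation is p = h/λ, giving p = 9.293·10^-25 kg·m/s.
Converting to keV/c: p = 1.739 keV/c ≈ 1.74 keV/c.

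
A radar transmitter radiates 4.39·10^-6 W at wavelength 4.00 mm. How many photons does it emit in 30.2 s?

2.67·10^18 photons

Total energy: E_total = P·t = 4.39·10^-6 × 30.2 = 1.326·10^-4 J.
Per-photon energy: E = 4.966·10^-23 J.
N = E_total / E_photon = 2.67·10^18.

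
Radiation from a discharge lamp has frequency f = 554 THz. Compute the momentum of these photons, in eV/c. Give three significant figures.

2.29 eV/c

Convert to SI: f = 554 THz = 5.54e14 Hz.
For a photon p = hf/c, so p = 1.224e-27 kg·m/s.
Converting to eV/c: p = 2.291 eV/c ≈ 2.29 eV/c.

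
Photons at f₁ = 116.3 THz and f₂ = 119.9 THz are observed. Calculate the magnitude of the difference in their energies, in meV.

14.9 meV

Using E = hf: E₁ = 7.7061e-20 J, E₂ = 7.9447e-20 J.
|ΔE| = |7.7061e-20 − 7.9447e-20| = 2.39e-21 J = 14.9 meV.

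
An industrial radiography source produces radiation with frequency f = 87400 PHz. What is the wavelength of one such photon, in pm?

Convert to SI: f = 87400 PHz = 8.74 × 10^19 Hz.
Since λ = c/f for a photon, λ = 3.430 × 10^-12 m.
Converting to pm: λ = 3.430 pm ≈ 3.43 pm.

3.43 pm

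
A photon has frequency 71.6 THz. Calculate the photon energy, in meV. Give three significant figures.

Take h = 6.62607015 × 10^-34 J·s, 1 eV = 1.602176634 × 10^-19 J.
In SI units: f = 71.6 THz = 7.16 × 10^13 Hz.
The photon relation is E = hf, giving E = 4.744 × 10^-20 J.
Converting to meV: E = 296.1 meV ≈ 296 meV.

296 meV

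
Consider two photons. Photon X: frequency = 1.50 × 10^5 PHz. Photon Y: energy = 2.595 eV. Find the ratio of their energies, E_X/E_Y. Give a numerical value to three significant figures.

2.39 × 10^5

E_X = 9.939 × 10^-14 J (from frequency = 1.50 × 10^5 PHz, via E = hf).
E_Y = 4.158 × 10^-19 J (from energy = 2.595 eV, via E given directly).
Ratio = 9.939 × 10^-14 / 4.158 × 10^-19 = 2.39 × 10^5.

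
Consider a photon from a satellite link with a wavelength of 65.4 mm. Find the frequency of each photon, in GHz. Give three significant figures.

Convert to SI: λ = 65.4 mm = 0.0654 m.
Apply f = c/λ: f = 4.584e9 Hz.
Converting to GHz: f = 4.584 GHz ≈ 4.58 GHz.

4.58 GHz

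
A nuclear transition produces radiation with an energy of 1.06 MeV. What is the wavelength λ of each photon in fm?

1170 fm

(h = 6.62607015 × 10^-34 J·s, c = 2.99792458 × 10^8 m/s, 1 eV = 1.602176634 × 10^-19 J.)
First convert: E = 1.06 MeV = 1.6983 × 10^-13 J.
The photon relation is λ = hc/E, giving λ = 1.170 × 10^-12 m.
Converting to fm: λ = 1170 fm ≈ 1170 fm.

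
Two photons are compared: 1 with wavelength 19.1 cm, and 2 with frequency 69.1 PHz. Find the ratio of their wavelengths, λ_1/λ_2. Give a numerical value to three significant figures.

4.40 × 10^7

λ_1 = 0.1910 m (from wavelength = 19.1 cm, via λ given directly).
λ_2 = 4.339 × 10^-9 m (from frequency = 69.1 PHz, via λ = c/f).
Ratio = 0.1910 / 4.339 × 10^-9 = 4.40 × 10^7.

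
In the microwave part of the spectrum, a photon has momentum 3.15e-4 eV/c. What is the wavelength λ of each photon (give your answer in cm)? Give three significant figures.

0.394 cm

In SI units: p = 3.15e-4 eV/c = 1.6835e-31 kg·m/s.
Since λ = h/p for a photon, λ = 0.003936 m.
Converting to cm: λ = 0.3936 cm ≈ 0.394 cm.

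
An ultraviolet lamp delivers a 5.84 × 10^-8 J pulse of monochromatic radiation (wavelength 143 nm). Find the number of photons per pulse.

Per-photon energy: E = 1.389 × 10^-18 J (from wavelength = 143 nm).
N = E_total / E_photon = 5.84 × 10^-8 J / 1.389 × 10^-18 J = 4.20 × 10^10.

4.20 × 10^10 photons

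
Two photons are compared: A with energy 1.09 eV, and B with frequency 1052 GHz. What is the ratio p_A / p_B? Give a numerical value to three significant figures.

p_A = 5.825e-28 kg·m/s (from energy = 1.09 eV, via p = E/c).
p_B = 2.325e-30 kg·m/s (from frequency = 1052 GHz, via p = hf/c).
Ratio = 5.825e-28 / 2.325e-30 = 251.

251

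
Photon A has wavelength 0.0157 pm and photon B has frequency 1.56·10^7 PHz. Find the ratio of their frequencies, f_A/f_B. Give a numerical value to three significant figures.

f_A = 1.910·10^22 Hz (from wavelength = 0.0157 pm, via f = c/λ).
f_B = 1.560·10^22 Hz (from frequency = 1.56·10^7 PHz, via f given directly).
Ratio = 1.910·10^22 / 1.560·10^22 = 1.22.

1.22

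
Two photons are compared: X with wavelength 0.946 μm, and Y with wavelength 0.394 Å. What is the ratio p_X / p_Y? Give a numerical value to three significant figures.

4.16e-5

p_X = 7.004e-28 kg·m/s (from wavelength = 0.946 μm, via p = h/λ).
p_Y = 1.682e-23 kg·m/s (from wavelength = 0.394 Å, via p = h/λ).
Ratio = 7.004e-28 / 1.682e-23 = 4.16e-5.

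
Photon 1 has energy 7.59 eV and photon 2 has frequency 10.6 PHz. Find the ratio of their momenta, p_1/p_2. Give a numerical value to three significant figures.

0.173

p_1 = 4.056 × 10^-27 kg·m/s (from energy = 7.59 eV, via p = E/c).
p_2 = 2.343 × 10^-26 kg·m/s (from frequency = 10.6 PHz, via p = hf/c).
Ratio = 4.056 × 10^-27 / 2.343 × 10^-26 = 0.173.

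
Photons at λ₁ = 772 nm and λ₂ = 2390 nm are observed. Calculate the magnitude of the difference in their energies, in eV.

Using E = hc/λ: E₁ = 2.573e-19 J, E₂ = 8.311e-20 J.
|ΔE| = |2.573e-19 − 8.311e-20| = 1.74e-19 J = 1.09 eV.

1.09 eV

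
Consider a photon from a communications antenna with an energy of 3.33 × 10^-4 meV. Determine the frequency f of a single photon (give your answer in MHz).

First convert: E = 3.33 × 10^-4 meV = 5.3352 × 10^-26 J.
Since f = E/h for a photon, f = 8.052 × 10^7 Hz.
Converting to MHz: f = 80.52 MHz ≈ 80.5 MHz.

80.5 MHz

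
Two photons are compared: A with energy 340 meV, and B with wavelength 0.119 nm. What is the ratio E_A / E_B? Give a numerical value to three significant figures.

E_A = 5.447 × 10^-20 J (from energy = 340 meV, via E given directly).
E_B = 1.669 × 10^-15 J (from wavelength = 0.119 nm, via E = hc/λ).
Ratio = 5.447 × 10^-20 / 1.669 × 10^-15 = 3.26 × 10^-5.

3.26 × 10^-5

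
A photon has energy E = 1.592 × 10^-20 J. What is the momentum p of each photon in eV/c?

For a photon p = E/c, so p = 5.310 × 10^-29 kg·m/s.
Converting to eV/c: p = 0.09936 eV/c ≈ 0.0994 eV/c.

0.0994 eV/c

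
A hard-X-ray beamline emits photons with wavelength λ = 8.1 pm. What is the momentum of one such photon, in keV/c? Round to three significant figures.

In SI units: λ = 8.1 pm = 8.1e-12 m.
Since p = h/λ for a photon, p = 8.180e-23 kg·m/s.
Converting to keV/c: p = 153.1 keV/c ≈ 153 keV/c.

153 keV/c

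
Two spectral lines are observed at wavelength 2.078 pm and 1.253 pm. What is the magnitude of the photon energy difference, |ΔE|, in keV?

393 keV

Using E = hc/λ: E₁ = 9.5594e-14 J, E₂ = 1.5854e-13 J.
|ΔE| = |9.5594e-14 − 1.5854e-13| = 6.29e-14 J = 393 keV.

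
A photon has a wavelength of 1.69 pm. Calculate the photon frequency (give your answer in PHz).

(c = 2.99792458 × 10^8 m/s.)
In SI units: λ = 1.69 pm = 1.69 × 10^-12 m.
For a photon f = c/λ, so f = 1.774 × 10^20 Hz.
Converting to PHz: f = 177400 PHz ≈ 1.77 × 10^5 PHz.

1.77 × 10^5 PHz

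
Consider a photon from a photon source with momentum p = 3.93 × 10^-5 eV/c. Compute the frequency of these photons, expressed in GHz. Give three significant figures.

9.50 GHz

In SI units: p = 3.93 × 10^-5 eV/c = 2.1003 × 10^-32 kg·m/s.
Since f = pc/h for a photon, f = 9.503 × 10^9 Hz.
Converting to GHz: f = 9.503 GHz ≈ 9.50 GHz.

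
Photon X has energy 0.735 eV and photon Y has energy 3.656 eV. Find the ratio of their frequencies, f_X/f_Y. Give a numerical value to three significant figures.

f_X = 1.777 × 10^14 Hz (from energy = 0.735 eV, via f = E/h).
f_Y = 8.840 × 10^14 Hz (from energy = 3.656 eV, via f = E/h).
Ratio = 1.777 × 10^14 / 8.840 × 10^14 = 0.201.

0.201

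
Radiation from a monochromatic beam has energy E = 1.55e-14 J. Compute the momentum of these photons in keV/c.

Take c = 2.99792458e8 m/s, 1 eV = 1.602176634e-19 J.
The photon relation is p = E/c, giving p = 5.170e-23 kg·m/s.
Converting to keV/c: p = 96.74 keV/c ≈ 96.7 keV/c.

96.7 keV/c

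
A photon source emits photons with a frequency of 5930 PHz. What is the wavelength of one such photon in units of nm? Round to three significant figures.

Use c = 2.99792458e8 m/s.
First convert: f = 5930 PHz = 5.93e18 Hz.
Apply λ = c/f: λ = 5.056e-11 m.
Converting to nm: λ = 0.05056 nm ≈ 0.0506 nm.

0.0506 nm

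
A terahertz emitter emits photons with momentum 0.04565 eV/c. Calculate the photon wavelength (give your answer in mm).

(h = 6.62607015e-34 J·s, c = 2.99792458e8 m/s, 1 eV = 1.602176634e-19 J.)
First convert: p = 0.04565 eV/c = 2.4397e-29 kg·m/s.
Since λ = h/p for a photon, λ = 2.716e-5 m.
Converting to mm: λ = 0.02716 mm ≈ 0.0272 mm.

0.0272 mm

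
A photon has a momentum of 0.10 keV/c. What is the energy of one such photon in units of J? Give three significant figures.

Use c = 2.99792458e8 m/s, 1 eV = 1.602176634e-19 J.
First convert: p = 0.10 keV/c = 5.3443e-26 kg·m/s.
Since E = pc for a photon, E = 1.602e-17 J.
So E ≈ 1.60e-17 J.

1.60e-17 J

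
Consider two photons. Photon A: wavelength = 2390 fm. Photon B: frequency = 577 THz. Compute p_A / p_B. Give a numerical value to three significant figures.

p_A = 2.772 × 10^-22 kg·m/s (from wavelength = 2390 fm, via p = h/λ).
p_B = 1.275 × 10^-27 kg·m/s (from frequency = 577 THz, via p = hf/c).
Ratio = 2.772 × 10^-22 / 1.275 × 10^-27 = 2.17 × 10^5.

2.17 × 10^5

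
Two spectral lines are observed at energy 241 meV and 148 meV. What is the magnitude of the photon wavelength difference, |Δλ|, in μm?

Using λ = hc/E: λ₁ = 5.145 × 10^-6 m, λ₂ = 8.377 × 10^-6 m.
|Δλ| = |5.145 × 10^-6 − 8.377 × 10^-6| = 3.23 × 10^-6 m = 3.23 μm.

3.23 μm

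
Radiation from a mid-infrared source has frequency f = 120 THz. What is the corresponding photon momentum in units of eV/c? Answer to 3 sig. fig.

0.496 eV/c

(h = 6.62607015e-34 J·s, c = 2.99792458e8 m/s, 1 eV = 1.602176634e-19 J.)
Convert to SI: f = 120 THz = 1.2e14 Hz.
For a photon p = hf/c, so p = 2.652e-28 kg·m/s.
Converting to eV/c: p = 0.4963 eV/c ≈ 0.496 eV/c.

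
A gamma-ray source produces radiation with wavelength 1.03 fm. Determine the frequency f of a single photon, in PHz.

Convert to SI: λ = 1.03 fm = 1.03e-15 m.
Apply f = c/λ: f = 2.911e23 Hz.
Converting to PHz: f = 2.911e8 PHz ≈ 2.91e8 PHz.

2.91e8 PHz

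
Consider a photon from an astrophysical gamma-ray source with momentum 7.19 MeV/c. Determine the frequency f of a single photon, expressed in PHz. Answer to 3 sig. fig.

Convert to SI: p = 7.19 MeV/c = 3.8425 × 10^-21 kg·m/s.
For a photon f = pc/h, so f = 1.739 × 10^21 Hz.
Converting to PHz: f = 1.739 × 10^6 PHz ≈ 1.74 × 10^6 PHz.

1.74 × 10^6 PHz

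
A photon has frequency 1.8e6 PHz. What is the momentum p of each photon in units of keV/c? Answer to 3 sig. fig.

First convert: f = 1.8e6 PHz = 1.8e21 Hz.
The photon relation is p = hf/c, giving p = 3.978e-21 kg·m/s.
Converting to keV/c: p = 7444 keV/c ≈ 7440 keV/c.

7440 keV/c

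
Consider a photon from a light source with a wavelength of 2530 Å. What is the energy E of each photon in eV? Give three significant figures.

4.90 eV

Convert to SI: λ = 2530 Å = 2.53e-7 m.
Since E = hc/λ for a photon, E = 7.852e-19 J.
Converting to eV: E = 4.901 eV ≈ 4.90 eV.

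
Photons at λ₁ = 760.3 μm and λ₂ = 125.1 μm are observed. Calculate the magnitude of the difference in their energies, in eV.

8.28 × 10^-3 eV

Using E = hc/λ: E₁ = 2.6127 × 10^-22 J, E₂ = 1.5879 × 10^-21 J.
|ΔE| = |2.6127 × 10^-22 − 1.5879 × 10^-21| = 1.33 × 10^-21 J = 8.28 × 10^-3 eV.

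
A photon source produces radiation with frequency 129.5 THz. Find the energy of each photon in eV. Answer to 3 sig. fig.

0.536 eV

(h = 6.62607015e-34 J·s, 1 eV = 1.602176634e-19 J.)
Convert to SI: f = 129.5 THz = 1.295e14 Hz.
Apply E = hf: E = 8.581e-20 J.
Converting to eV: E = 0.5356 eV ≈ 0.536 eV.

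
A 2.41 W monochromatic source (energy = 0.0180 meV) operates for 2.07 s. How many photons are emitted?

Total energy: E_total = P·t = 2.41 × 2.07 = 4.989 J.
Per-photon energy: E = 2.884 × 10^-24 J.
N = E_total / E_photon = 1.73 × 10^24.

1.73 × 10^24 photons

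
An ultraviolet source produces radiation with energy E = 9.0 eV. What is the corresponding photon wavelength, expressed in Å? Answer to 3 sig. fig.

1380 Å

Take h = 6.62607015 × 10^-34 J·s, c = 2.99792458 × 10^8 m/s, 1 eV = 1.602176634 × 10^-19 J.
In SI units: E = 9.0 eV = 1.4420 × 10^-18 J.
The photon relation is λ = hc/E, giving λ = 1.378 × 10^-7 m.
Converting to Å: λ = 1378 Å ≈ 1380 Å.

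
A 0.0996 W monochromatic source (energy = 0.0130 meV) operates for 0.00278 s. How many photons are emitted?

1.33·10^20 photons

Total energy: E_total = P·t = 0.0996 × 0.00278 = 2.769·10^-4 J.
Per-photon energy: E = 2.083·10^-24 J.
N = E_total / E_photon = 1.33·10^20.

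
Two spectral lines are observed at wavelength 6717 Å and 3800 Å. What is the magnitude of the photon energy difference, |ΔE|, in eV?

Using E = hc/λ: E₁ = 2.9573e-19 J, E₂ = 5.2275e-19 J.
|ΔE| = |2.9573e-19 − 5.2275e-19| = 2.27e-19 J = 1.42 eV.

1.42 eV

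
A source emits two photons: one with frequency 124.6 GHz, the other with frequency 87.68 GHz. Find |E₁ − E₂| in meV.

Using E = hf: E₁ = 8.2561 × 10^-23 J, E₂ = 5.8097 × 10^-23 J.
|ΔE| = |8.2561 × 10^-23 − 5.8097 × 10^-23| = 2.45 × 10^-23 J = 0.153 meV.

0.153 meV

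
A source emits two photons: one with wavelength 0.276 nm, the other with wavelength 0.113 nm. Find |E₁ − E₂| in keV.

6.48 keV

Using E = hc/λ: E₁ = 7.197 × 10^-16 J, E₂ = 1.758 × 10^-15 J.
|ΔE| = |7.197 × 10^-16 − 1.758 × 10^-15| = 1.04 × 10^-15 J = 6.48 keV.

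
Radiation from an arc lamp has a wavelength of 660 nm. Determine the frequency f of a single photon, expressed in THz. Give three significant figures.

454 THz

In SI units: λ = 660 nm = 6.60 × 10^-7 m.
Apply f = c/λ: f = 4.542 × 10^14 Hz.
Converting to THz: f = 454.2 THz ≈ 454 THz.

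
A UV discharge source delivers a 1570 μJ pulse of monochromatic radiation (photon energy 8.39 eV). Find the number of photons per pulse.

1.17e15 photons

Per-photon energy: E = 1.344e-18 J (from energy = 8.39 eV).
N = E_total / E_photon = 0.00157 J / 1.344e-18 J = 1.17e15.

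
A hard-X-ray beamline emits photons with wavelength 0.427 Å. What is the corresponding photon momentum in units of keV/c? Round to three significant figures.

Take h = 6.62607015e-34 J·s, c = 2.99792458e8 m/s, 1 eV = 1.602176634e-19 J.
First convert: λ = 0.427 Å = 4.27e-11 m.
The photon relation is p = h/λ, giving p = 1.552e-23 kg·m/s.
Converting to keV/c: p = 29.04 keV/c ≈ 29.0 keV/c.

29.0 keV/c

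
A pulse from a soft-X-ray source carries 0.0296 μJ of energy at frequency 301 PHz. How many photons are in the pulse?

Per-photon energy: E = 1.994·10^-16 J (from frequency = 301 PHz).
N = E_total / E_photon = 2.96·10^-8 J / 1.994·10^-16 J = 1.48·10^8.

1.48·10^8 photons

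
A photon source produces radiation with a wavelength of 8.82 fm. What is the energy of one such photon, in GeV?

0.141 GeV

(h = 6.62607015e-34 J·s, c = 2.99792458e8 m/s, 1 eV = 1.602176634e-19 J.)
In SI units: λ = 8.82 fm = 8.82e-15 m.
Since E = hc/λ for a photon, E = 2.252e-11 J.
Converting to GeV: E = 0.1406 GeV ≈ 0.141 GeV.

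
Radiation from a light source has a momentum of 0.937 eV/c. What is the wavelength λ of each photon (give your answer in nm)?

1320 nm

First convert: p = 0.937 eV/c = 5.0076 × 10^-28 kg·m/s.
For a photon λ = h/p, so λ = 1.323 × 10^-6 m.
Converting to nm: λ = 1323 nm ≈ 1320 nm.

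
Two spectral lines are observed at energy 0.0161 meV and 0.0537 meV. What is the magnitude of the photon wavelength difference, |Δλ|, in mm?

53.9 mm

Using λ = hc/E: λ₁ = 0.07701 m, λ₂ = 0.02309 m.
|Δλ| = |0.07701 − 0.02309| = 0.0539 m = 53.9 mm.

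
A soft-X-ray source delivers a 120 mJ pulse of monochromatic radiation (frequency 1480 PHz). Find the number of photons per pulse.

1.22·10^14 photons

Per-photon energy: E = 9.807·10^-16 J (from frequency = 1480 PHz).
N = E_total / E_photon = 0.120 J / 9.807·10^-16 J = 1.22·10^14.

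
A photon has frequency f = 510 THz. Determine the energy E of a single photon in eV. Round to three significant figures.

2.11 eV

(h = 6.62607015·10^-34 J·s, 1 eV = 1.602176634·10^-19 J.)
Convert to SI: f = 510 THz = 5.1·10^14 Hz.
Since E = hf for a photon, E = 3.379·10^-19 J.
Converting to eV: E = 2.109 eV ≈ 2.11 eV.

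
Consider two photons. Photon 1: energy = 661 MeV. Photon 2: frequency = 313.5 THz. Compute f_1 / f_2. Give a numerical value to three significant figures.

f_1 = 1.598 × 10^23 Hz (from energy = 661 MeV, via f = E/h).
f_2 = 3.135 × 10^14 Hz (from frequency = 313.5 THz, via f given directly).
Ratio = 1.598 × 10^23 / 3.135 × 10^14 = 5.10 × 10^8.

5.10 × 10^8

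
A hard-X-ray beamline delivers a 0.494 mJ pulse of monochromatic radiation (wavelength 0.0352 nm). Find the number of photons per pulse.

Per-photon energy: E = 5.643e-15 J (from wavelength = 0.0352 nm).
N = E_total / E_photon = 4.94e-4 J / 5.643e-15 J = 8.75e10.

8.75e10 photons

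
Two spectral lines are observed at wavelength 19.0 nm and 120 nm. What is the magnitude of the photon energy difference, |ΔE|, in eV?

54.9 eV

Using E = hc/λ: E₁ = 1.045e-17 J, E₂ = 1.655e-18 J.
|ΔE| = |1.045e-17 − 1.655e-18| = 8.80e-18 J = 54.9 eV.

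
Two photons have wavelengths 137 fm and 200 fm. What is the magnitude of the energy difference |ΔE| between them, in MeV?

2.85 MeV

Using E = hc/λ: E₁ = 1.450 × 10^-12 J, E₂ = 9.932 × 10^-13 J.
|ΔE| = |1.450 × 10^-12 − 9.932 × 10^-13| = 4.57 × 10^-13 J = 2.85 MeV.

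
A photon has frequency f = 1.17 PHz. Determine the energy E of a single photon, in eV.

Take h = 6.62607015 × 10^-34 J·s, 1 eV = 1.602176634 × 10^-19 J.
First convert: f = 1.17 PHz = 1.17 × 10^15 Hz.
Apply E = hf: E = 7.753 × 10^-19 J.
Converting to eV: E = 4.839 eV ≈ 4.84 eV.

4.84 eV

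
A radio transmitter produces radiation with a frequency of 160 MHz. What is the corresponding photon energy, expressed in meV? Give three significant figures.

6.62 × 10^-4 meV

(h = 6.62607015 × 10^-34 J·s, 1 eV = 1.602176634 × 10^-19 J.)
First convert: f = 160 MHz = 1.6 × 10^8 Hz.
Since E = hf for a photon, E = 1.060 × 10^-25 J.
Converting to meV: E = 6.617 × 10^-4 meV ≈ 6.62 × 10^-4 meV.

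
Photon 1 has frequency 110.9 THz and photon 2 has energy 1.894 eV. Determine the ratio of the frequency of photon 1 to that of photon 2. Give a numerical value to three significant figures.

f_1 = 1.109e14 Hz (from frequency = 110.9 THz, via f given directly).
f_2 = 4.580e14 Hz (from energy = 1.894 eV, via f = E/h).
Ratio = 1.109e14 / 4.580e14 = 0.242.

0.242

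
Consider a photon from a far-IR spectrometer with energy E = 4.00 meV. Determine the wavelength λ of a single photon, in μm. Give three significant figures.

Take h = 6.62607015e-34 J·s, c = 2.99792458e8 m/s, 1 eV = 1.602176634e-19 J.
First convert: E = 4.00 meV = 6.4087e-22 J.
The photon relation is λ = hc/E, giving λ = 3.100e-4 m.
Converting to μm: λ = 310.0 μm ≈ 310 μm.

310 μm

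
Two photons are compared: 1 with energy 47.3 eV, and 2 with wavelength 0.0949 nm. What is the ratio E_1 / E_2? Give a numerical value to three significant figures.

3.62 × 10^-3

E_1 = 7.578 × 10^-18 J (from energy = 47.3 eV, via E given directly).
E_2 = 2.093 × 10^-15 J (from wavelength = 0.0949 nm, via E = hc/λ).
Ratio = 7.578 × 10^-18 / 2.093 × 10^-15 = 3.62 × 10^-3.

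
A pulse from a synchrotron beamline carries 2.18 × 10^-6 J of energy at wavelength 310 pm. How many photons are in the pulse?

3.40 × 10^9 photons

Per-photon energy: E = 6.408 × 10^-16 J (from wavelength = 310 pm).
N = E_total / E_photon = 2.18 × 10^-6 J / 6.408 × 10^-16 J = 3.40 × 10^9.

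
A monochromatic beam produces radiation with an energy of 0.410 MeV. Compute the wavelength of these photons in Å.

0.0302 Å

Convert to SI: E = 0.410 MeV = 6.5689 × 10^-14 J.
For a photon λ = hc/E, so λ = 3.024 × 10^-12 m.
Converting to Å: λ = 0.03024 Å ≈ 0.0302 Å.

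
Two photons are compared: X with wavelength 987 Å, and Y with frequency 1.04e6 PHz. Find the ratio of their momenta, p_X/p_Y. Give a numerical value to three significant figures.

2.92e-6

p_X = 6.713e-27 kg·m/s (from wavelength = 987 Å, via p = h/λ).
p_Y = 2.299e-21 kg·m/s (from frequency = 1.04e6 PHz, via p = hf/c).
Ratio = 6.713e-27 / 2.299e-21 = 2.92e-6.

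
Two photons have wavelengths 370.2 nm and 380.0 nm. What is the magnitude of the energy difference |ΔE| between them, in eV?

0.0864 eV

Using E = hc/λ: E₁ = 5.3659 × 10^-19 J, E₂ = 5.2275 × 10^-19 J.
|ΔE| = |5.3659 × 10^-19 − 5.2275 × 10^-19| = 1.38 × 10^-20 J = 0.0864 eV.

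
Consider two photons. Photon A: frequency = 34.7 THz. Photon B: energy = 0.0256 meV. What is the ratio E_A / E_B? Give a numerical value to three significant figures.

E_A = 2.299·10^-20 J (from frequency = 34.7 THz, via E = hf).
E_B = 4.102·10^-24 J (from energy = 0.0256 meV, via E given directly).
Ratio = 2.299·10^-20 / 4.102·10^-24 = 5610.

5610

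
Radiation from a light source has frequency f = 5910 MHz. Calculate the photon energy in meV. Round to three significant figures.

0.0244 meV

Take h = 6.62607015e-34 J·s, 1 eV = 1.602176634e-19 J.
Convert to SI: f = 5910 MHz = 5.91e9 Hz.
For a photon E = hf, so E = 3.916e-24 J.
Converting to meV: E = 0.02444 meV ≈ 0.0244 meV.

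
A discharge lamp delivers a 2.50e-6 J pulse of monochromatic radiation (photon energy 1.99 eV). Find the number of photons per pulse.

Per-photon energy: E = 3.188e-19 J (from energy = 1.99 eV).
N = E_total / E_photon = 2.50e-6 J / 3.188e-19 J = 7.84e12.

7.84e12 photons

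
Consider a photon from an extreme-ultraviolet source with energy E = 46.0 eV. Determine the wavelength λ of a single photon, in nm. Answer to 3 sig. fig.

Use h = 6.62607015e-34 J·s, c = 2.99792458e8 m/s, 1 eV = 1.602176634e-19 J.
First convert: E = 46.0 eV = 7.3700e-18 J.
For a photon λ = hc/E, so λ = 2.695e-8 m.
Converting to nm: λ = 26.95 nm ≈ 27.0 nm.

27.0 nm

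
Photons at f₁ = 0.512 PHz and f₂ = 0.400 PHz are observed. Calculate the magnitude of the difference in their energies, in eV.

0.463 eV

Using E = hf: E₁ = 3.393e-19 J, E₂ = 2.650e-19 J.
|ΔE| = |3.393e-19 − 2.650e-19| = 7.42e-20 J = 0.463 eV.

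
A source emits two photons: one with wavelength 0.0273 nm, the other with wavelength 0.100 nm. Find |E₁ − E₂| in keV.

33.0 keV

Using E = hc/λ: E₁ = 7.276·10^-15 J, E₂ = 1.986·10^-15 J.
|ΔE| = |7.276·10^-15 − 1.986·10^-15| = 5.29·10^-15 J = 33.0 keV.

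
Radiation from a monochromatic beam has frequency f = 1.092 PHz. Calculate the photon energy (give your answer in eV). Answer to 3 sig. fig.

4.52 eV

Use h = 6.62607015·10^-34 J·s, 1 eV = 1.602176634·10^-19 J.
First convert: f = 1.092 PHz = 1.092·10^15 Hz.
Since E = hf for a photon, E = 7.236·10^-19 J.
Converting to eV: E = 4.516 eV ≈ 4.52 eV.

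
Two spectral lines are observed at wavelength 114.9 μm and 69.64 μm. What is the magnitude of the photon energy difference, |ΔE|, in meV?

Using E = hc/λ: E₁ = 1.7288e-21 J, E₂ = 2.8524e-21 J.
|ΔE| = |1.7288e-21 − 2.8524e-21| = 1.12e-21 J = 7.01 meV.

7.01 meV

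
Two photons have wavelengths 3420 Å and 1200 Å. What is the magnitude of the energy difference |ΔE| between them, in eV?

6.71 eV

Using E = hc/λ: E₁ = 5.808 × 10^-19 J, E₂ = 1.655 × 10^-18 J.
|ΔE| = |5.808 × 10^-19 − 1.655 × 10^-18| = 1.07 × 10^-18 J = 6.71 eV.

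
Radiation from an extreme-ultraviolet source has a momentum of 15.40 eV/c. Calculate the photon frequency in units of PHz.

Use h = 6.62607015 × 10^-34 J·s, c = 2.99792458 × 10^8 m/s, 1 eV = 1.602176634 × 10^-19 J.
In SI units: p = 15.40 eV/c = 8.2302 × 10^-27 kg·m/s.
Since f = pc/h for a photon, f = 3.724 × 10^15 Hz.
Converting to PHz: f = 3.724 PHz ≈ 3.72 PHz.

3.72 PHz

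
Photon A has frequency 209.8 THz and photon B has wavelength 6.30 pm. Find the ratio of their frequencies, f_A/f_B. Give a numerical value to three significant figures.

4.41e-6

f_A = 2.098e14 Hz (from frequency = 209.8 THz, via f given directly).
f_B = 4.759e19 Hz (from wavelength = 6.30 pm, via f = c/λ).
Ratio = 2.098e14 / 4.759e19 = 4.41e-6.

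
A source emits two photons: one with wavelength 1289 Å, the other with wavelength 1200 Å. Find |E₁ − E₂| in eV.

0.713 eV

Using E = hc/λ: E₁ = 1.5411 × 10^-18 J, E₂ = 1.6554 × 10^-18 J.
|ΔE| = |1.5411 × 10^-18 − 1.6554 × 10^-18| = 1.14 × 10^-19 J = 0.713 eV.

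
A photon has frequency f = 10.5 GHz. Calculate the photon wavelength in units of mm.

28.6 mm

(c = 2.99792458e8 m/s.)
First convert: f = 10.5 GHz = 1.05e10 Hz.
Apply λ = c/f: λ = 0.02855 m.
Converting to mm: λ = 28.55 mm ≈ 28.6 mm.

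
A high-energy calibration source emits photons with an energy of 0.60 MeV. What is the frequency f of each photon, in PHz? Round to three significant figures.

(h = 6.62607015·10^-34 J·s, 1 eV = 1.602176634·10^-19 J.)
In SI units: E = 0.60 MeV = 9.6131·10^-14 J.
The photon relation is f = E/h, giving f = 1.451·10^20 Hz.
Converting to PHz: f = 145100 PHz ≈ 1.45·10^5 PHz.

1.45·10^5 PHz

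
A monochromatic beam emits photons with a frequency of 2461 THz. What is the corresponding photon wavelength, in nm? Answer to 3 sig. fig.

In SI units: f = 2461 THz = 2.461·10^15 Hz.
The photon relation is λ = c/f, giving λ = 1.218·10^-7 m.
Converting to nm: λ = 121.8 nm ≈ 122 nm.

122 nm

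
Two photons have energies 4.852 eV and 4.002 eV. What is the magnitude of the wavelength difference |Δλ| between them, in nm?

Using λ = hc/E: λ₁ = 2.5553 × 10^-7 m, λ₂ = 3.0981 × 10^-7 m.
|Δλ| = |2.5553 × 10^-7 − 3.0981 × 10^-7| = 5.43 × 10^-8 m = 54.3 nm.

54.3 nm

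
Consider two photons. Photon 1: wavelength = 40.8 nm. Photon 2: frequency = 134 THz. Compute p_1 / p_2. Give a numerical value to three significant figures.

p_1 = 1.624e-26 kg·m/s (from wavelength = 40.8 nm, via p = h/λ).
p_2 = 2.962e-28 kg·m/s (from frequency = 134 THz, via p = hf/c).
Ratio = 1.624e-26 / 2.962e-28 = 54.8.

54.8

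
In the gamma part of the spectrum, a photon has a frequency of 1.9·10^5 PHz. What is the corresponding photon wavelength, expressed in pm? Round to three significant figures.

1.58 pm

In SI units: f = 1.9·10^5 PHz = 1.9·10^20 Hz.
Since λ = c/f for a photon, λ = 1.578·10^-12 m.
Converting to pm: λ = 1.578 pm ≈ 1.58 pm.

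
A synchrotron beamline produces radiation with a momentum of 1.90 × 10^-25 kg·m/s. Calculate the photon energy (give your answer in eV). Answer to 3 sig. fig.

Use c = 2.99792458 × 10^8 m/s, 1 eV = 1.602176634 × 10^-19 J.
Apply E = pc: E = 5.696 × 10^-17 J.
Converting to eV: E = 355.5 eV ≈ 356 eV.

356 eV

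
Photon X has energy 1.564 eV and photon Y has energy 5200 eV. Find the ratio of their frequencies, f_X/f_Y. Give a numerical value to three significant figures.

f_X = 3.782e14 Hz (from energy = 1.564 eV, via f = E/h).
f_Y = 1.257e18 Hz (from energy = 5200 eV, via f = E/h).
Ratio = 3.782e14 / 1.257e18 = 3.01e-4.

3.01e-4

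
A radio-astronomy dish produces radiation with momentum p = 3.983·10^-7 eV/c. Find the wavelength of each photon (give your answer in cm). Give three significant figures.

First convert: p = 3.983·10^-7 eV/c = 2.1286·10^-34 kg·m/s.
For a photon λ = h/p, so λ = 3.113 m.
Converting to cm: λ = 311.3 cm ≈ 311 cm.

311 cm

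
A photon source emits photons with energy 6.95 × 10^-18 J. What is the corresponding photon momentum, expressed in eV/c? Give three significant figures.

43.4 eV/c

Apply p = E/c: p = 2.318 × 10^-26 kg·m/s.
Converting to eV/c: p = 43.38 eV/c ≈ 43.4 eV/c.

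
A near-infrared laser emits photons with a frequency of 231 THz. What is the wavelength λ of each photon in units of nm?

1300 nm

In SI units: f = 231 THz = 2.31e14 Hz.
The photon relation is λ = c/f, giving λ = 1.298e-6 m.
Converting to nm: λ = 1298 nm ≈ 1300 nm.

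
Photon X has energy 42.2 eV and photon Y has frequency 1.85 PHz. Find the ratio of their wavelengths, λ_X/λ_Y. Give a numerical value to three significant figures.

λ_X = 2.938e-8 m (from energy = 42.2 eV, via λ = hc/E).
λ_Y = 1.620e-7 m (from frequency = 1.85 PHz, via λ = c/f).
Ratio = 2.938e-8 / 1.620e-7 = 0.181.

0.181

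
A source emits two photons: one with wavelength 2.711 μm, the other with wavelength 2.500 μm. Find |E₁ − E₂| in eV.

0.0386 eV

Using E = hc/λ: E₁ = 7.3274 × 10^-20 J, E₂ = 7.9458 × 10^-20 J.
|ΔE| = |7.3274 × 10^-20 − 7.9458 × 10^-20| = 6.18 × 10^-21 J = 0.0386 eV.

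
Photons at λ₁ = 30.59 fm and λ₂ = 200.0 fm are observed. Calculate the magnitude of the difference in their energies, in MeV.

Using E = hc/λ: E₁ = 6.4938·10^-12 J, E₂ = 9.9322·10^-13 J.
|ΔE| = |6.4938·10^-12 − 9.9322·10^-13| = 5.50·10^-12 J = 34.3 MeV.

34.3 MeV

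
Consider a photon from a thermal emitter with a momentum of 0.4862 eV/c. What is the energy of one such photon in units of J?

7.79e-20 J

Use c = 2.99792458e8 m/s, 1 eV = 1.602176634e-19 J.
In SI units: p = 0.4862 eV/c = 2.5984e-28 kg·m/s.
The photon relation is E = pc, giving E = 7.790e-20 J.
So E ≈ 7.79e-20 J.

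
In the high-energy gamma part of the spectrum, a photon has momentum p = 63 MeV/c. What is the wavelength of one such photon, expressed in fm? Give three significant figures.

19.7 fm

Take h = 6.62607015 × 10^-34 J·s, c = 2.99792458 × 10^8 m/s, 1 eV = 1.602176634 × 10^-19 J.
In SI units: p = 63 MeV/c = 3.3669 × 10^-20 kg·m/s.
Since λ = h/p for a photon, λ = 1.968 × 10^-14 m.
Converting to fm: λ = 19.68 fm ≈ 19.7 fm.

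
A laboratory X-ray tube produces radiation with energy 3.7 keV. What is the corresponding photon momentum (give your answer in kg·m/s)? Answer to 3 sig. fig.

1.98e-24 kg·m/s

Take c = 2.99792458e8 m/s, 1 eV = 1.602176634e-19 J.
Convert to SI: E = 3.7 keV = 5.9281e-16 J.
For a photon p = E/c, so p = 1.977e-24 kg·m/s.
So p ≈ 1.98e-24 kg·m/s.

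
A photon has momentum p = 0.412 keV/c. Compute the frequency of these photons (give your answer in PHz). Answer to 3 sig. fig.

In SI units: p = 0.412 keV/c = 2.2018 × 10^-25 kg·m/s.
The photon relation is f = pc/h, giving f = 9.962 × 10^16 Hz.
Converting to PHz: f = 99.62 PHz ≈ 99.6 PHz.

99.6 PHz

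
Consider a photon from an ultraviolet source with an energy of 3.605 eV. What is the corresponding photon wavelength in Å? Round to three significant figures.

Take h = 6.62607015e-34 J·s, c = 2.99792458e8 m/s, 1 eV = 1.602176634e-19 J.
Convert to SI: E = 3.605 eV = 5.7758e-19 J.
Apply λ = hc/E: λ = 3.439e-7 m.
Converting to Å: λ = 3439 Å ≈ 3440 Å.

3440 Å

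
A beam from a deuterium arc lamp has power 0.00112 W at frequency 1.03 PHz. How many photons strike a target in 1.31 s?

2.15e15 photons

Total energy: E_total = P·t = 0.00112 × 1.31 = 0.001467 J.
Per-photon energy: E = 6.825e-19 J.
N = E_total / E_photon = 2.15e15.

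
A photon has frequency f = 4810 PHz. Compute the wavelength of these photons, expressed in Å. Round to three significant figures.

Convert to SI: f = 4810 PHz = 4.81e18 Hz.
For a photon λ = c/f, so λ = 6.233e-11 m.
Converting to Å: λ = 0.6233 Å ≈ 0.623 Å.

0.623 Å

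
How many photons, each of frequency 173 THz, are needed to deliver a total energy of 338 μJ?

2.95 × 10^15 photons

Per-photon energy: E = 1.146 × 10^-19 J (from frequency = 173 THz).
N = E_total / E_photon = 3.38 × 10^-4 J / 1.146 × 10^-19 J = 2.95 × 10^15.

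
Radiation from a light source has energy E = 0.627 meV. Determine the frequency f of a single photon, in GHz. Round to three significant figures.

(h = 6.62607015e-34 J·s, 1 eV = 1.602176634e-19 J.)
First convert: E = 0.627 meV = 1.0046e-22 J.
The photon relation is f = E/h, giving f = 1.516e11 Hz.
Converting to GHz: f = 151.6 GHz ≈ 152 GHz.

152 GHz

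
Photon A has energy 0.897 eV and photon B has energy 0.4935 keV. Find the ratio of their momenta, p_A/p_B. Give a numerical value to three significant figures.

1.82 × 10^-3

p_A = 4.794 × 10^-28 kg·m/s (from energy = 0.897 eV, via p = E/c).
p_B = 2.637 × 10^-25 kg·m/s (from energy = 0.4935 keV, via p = E/c).
Ratio = 4.794 × 10^-28 / 2.637 × 10^-25 = 1.82 × 10^-3.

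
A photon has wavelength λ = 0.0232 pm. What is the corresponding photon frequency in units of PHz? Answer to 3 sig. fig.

Use c = 2.99792458·10^8 m/s.
First convert: λ = 0.0232 pm = 2.32·10^-14 m.
Apply f = c/λ: f = 1.292·10^22 Hz.
Converting to PHz: f = 1.292·10^7 PHz ≈ 1.29·10^7 PHz.

1.29·10^7 PHz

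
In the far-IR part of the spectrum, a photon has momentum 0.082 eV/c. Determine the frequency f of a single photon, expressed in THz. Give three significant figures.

19.8 THz

(h = 6.62607015 × 10^-34 J·s, c = 2.99792458 × 10^8 m/s, 1 eV = 1.602176634 × 10^-19 J.)
Convert to SI: p = 0.082 eV/c = 4.3823 × 10^-29 kg·m/s.
The photon relation is f = pc/h, giving f = 1.983 × 10^13 Hz.
Converting to THz: f = 19.83 THz ≈ 19.8 THz.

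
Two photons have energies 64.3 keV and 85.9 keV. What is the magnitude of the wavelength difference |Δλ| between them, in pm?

Using λ = hc/E: λ₁ = 1.928·10^-11 m, λ₂ = 1.443·10^-11 m.
|Δλ| = |1.928·10^-11 − 1.443·10^-11| = 4.85·10^-12 m = 4.85 pm.

4.85 pm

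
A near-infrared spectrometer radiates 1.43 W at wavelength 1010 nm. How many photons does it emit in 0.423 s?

3.08·10^18 photons

Total energy: E_total = P·t = 1.43 × 0.423 = 0.6049 J.
Per-photon energy: E = 1.967·10^-19 J.
N = E_total / E_photon = 3.08·10^18.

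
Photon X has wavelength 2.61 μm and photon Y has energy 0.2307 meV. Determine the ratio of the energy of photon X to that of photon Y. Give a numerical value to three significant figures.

E_X = 7.611·10^-20 J (from wavelength = 2.61 μm, via E = hc/λ).
E_Y = 3.696·10^-23 J (from energy = 0.2307 meV, via E given directly).
Ratio = 7.611·10^-20 / 3.696·10^-23 = 2060.

2060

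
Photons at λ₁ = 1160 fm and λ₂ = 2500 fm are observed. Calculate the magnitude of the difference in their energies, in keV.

Using E = hc/λ: E₁ = 1.712·10^-13 J, E₂ = 7.946·10^-14 J.
|ΔE| = |1.712·10^-13 − 7.946·10^-14| = 9.18·10^-14 J = 573 keV.

573 keV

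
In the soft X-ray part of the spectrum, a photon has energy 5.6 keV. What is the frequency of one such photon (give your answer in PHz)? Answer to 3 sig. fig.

1350 PHz

Take h = 6.62607015 × 10^-34 J·s, 1 eV = 1.602176634 × 10^-19 J.
Convert to SI: E = 5.6 keV = 8.9722 × 10^-16 J.
The photon relation is f = E/h, giving f = 1.354 × 10^18 Hz.
Converting to PHz: f = 1354 PHz ≈ 1350 PHz.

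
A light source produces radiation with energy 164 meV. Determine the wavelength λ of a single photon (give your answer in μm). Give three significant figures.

7.56 μm

First convert: E = 164 meV = 2.6276e-20 J.
Apply λ = hc/E: λ = 7.560e-6 m.
Converting to μm: λ = 7.560 μm ≈ 7.56 μm.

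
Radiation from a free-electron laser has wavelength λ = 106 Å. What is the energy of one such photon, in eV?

In SI units: λ = 106 Å = 1.06 × 10^-8 m.
Since E = hc/λ for a photon, E = 1.874 × 10^-17 J.
Converting to eV: E = 117.0 eV ≈ 117 eV.

117 eV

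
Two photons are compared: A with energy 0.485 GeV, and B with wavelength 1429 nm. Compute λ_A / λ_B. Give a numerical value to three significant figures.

1.79·10^-9

λ_A = 2.556·10^-15 m (from energy = 0.485 GeV, via λ = hc/E).
λ_B = 1.429·10^-6 m (from wavelength = 1429 nm, via λ given directly).
Ratio = 2.556·10^-15 / 1.429·10^-6 = 1.79·10^-9.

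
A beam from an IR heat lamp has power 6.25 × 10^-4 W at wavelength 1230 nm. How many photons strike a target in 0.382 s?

Total energy: E_total = P·t = 6.25 × 10^-4 × 0.382 = 2.388 × 10^-4 J.
Per-photon energy: E = 1.615 × 10^-19 J.
N = E_total / E_photon = 1.48 × 10^15.

1.48 × 10^15 photons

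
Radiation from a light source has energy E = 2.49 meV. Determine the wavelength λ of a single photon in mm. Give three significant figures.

Take h = 6.62607015 × 10^-34 J·s, c = 2.99792458 × 10^8 m/s, 1 eV = 1.602176634 × 10^-19 J.
In SI units: E = 2.49 meV = 3.9894 × 10^-22 J.
Apply λ = hc/E: λ = 4.979 × 10^-4 m.
Converting to mm: λ = 0.4979 mm ≈ 0.498 mm.

0.498 mm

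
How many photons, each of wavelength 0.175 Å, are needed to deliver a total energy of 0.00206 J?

Per-photon energy: E = 1.135·10^-14 J (from wavelength = 0.175 Å).
N = E_total / E_photon = 0.00206 J / 1.135·10^-14 J = 1.81·10^11.

1.81·10^11 photons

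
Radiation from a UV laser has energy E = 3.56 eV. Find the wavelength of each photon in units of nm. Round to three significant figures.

348 nm

Convert to SI: E = 3.56 eV = 5.7037 × 10^-19 J.
Since λ = hc/E for a photon, λ = 3.483 × 10^-7 m.
Converting to nm: λ = 348.3 nm ≈ 348 nm.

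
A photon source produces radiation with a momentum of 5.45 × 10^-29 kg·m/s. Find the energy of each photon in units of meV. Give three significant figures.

Use c = 2.99792458 × 10^8 m/s, 1 eV = 1.602176634 × 10^-19 J.
For a photon E = pc, so E = 1.634 × 10^-20 J.
Converting to meV: E = 102.0 meV ≈ 102 meV.

102 meV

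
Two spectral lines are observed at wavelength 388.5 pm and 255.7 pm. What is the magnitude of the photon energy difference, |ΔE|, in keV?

1.66 keV

Using E = hc/λ: E₁ = 5.1131·10^-16 J, E₂ = 7.7687·10^-16 J.
|ΔE| = |5.1131·10^-16 − 7.7687·10^-16| = 2.66·10^-16 J = 1.66 keV.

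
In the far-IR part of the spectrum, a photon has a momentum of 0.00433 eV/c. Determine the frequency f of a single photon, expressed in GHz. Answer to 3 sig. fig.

1050 GHz

Convert to SI: p = 0.00433 eV/c = 2.3141 × 10^-30 kg·m/s.
For a photon f = pc/h, so f = 1.047 × 10^12 Hz.
Converting to GHz: f = 1047 GHz ≈ 1050 GHz.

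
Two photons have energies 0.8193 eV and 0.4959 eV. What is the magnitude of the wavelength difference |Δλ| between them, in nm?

987 nm

Using λ = hc/E: λ₁ = 1.5133·10^-6 m, λ₂ = 2.5002·10^-6 m.
|Δλ| = |1.5133·10^-6 − 2.5002·10^-6| = 9.87·10^-7 m = 987 nm.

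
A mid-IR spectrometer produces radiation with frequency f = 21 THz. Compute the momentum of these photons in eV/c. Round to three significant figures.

0.0868 eV/c

Take h = 6.62607015e-34 J·s, c = 2.99792458e8 m/s, 1 eV = 1.602176634e-19 J.
In SI units: f = 21 THz = 2.1e13 Hz.
For a photon p = hf/c, so p = 4.641e-29 kg·m/s.
Converting to eV/c: p = 0.08685 eV/c ≈ 0.0868 eV/c.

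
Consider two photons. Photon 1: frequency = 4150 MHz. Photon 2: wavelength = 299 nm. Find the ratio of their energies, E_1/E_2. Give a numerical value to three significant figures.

4.14 × 10^-6

E_1 = 2.750 × 10^-24 J (from frequency = 4150 MHz, via E = hf).
E_2 = 6.644 × 10^-19 J (from wavelength = 299 nm, via E = hc/λ).
Ratio = 2.750 × 10^-24 / 6.644 × 10^-19 = 4.14 × 10^-6.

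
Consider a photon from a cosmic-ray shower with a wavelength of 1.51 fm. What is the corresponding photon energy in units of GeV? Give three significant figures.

0.821 GeV

(h = 6.62607015 × 10^-34 J·s, c = 2.99792458 × 10^8 m/s, 1 eV = 1.602176634 × 10^-19 J.)
In SI units: λ = 1.51 fm = 1.51 × 10^-15 m.
Apply E = hc/λ: E = 1.316 × 10^-10 J.
Converting to GeV: E = 0.8211 GeV ≈ 0.821 GeV.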